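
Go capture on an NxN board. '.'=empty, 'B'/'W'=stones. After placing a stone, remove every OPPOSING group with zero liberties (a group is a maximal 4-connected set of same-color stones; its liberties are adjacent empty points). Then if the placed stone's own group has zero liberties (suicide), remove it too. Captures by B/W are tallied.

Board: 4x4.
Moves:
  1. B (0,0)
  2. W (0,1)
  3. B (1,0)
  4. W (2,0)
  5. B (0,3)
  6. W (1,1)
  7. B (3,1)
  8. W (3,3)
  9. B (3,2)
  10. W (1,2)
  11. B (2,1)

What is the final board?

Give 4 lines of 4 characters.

Answer: .W.B
.WW.
WB..
.BBW

Derivation:
Move 1: B@(0,0) -> caps B=0 W=0
Move 2: W@(0,1) -> caps B=0 W=0
Move 3: B@(1,0) -> caps B=0 W=0
Move 4: W@(2,0) -> caps B=0 W=0
Move 5: B@(0,3) -> caps B=0 W=0
Move 6: W@(1,1) -> caps B=0 W=2
Move 7: B@(3,1) -> caps B=0 W=2
Move 8: W@(3,3) -> caps B=0 W=2
Move 9: B@(3,2) -> caps B=0 W=2
Move 10: W@(1,2) -> caps B=0 W=2
Move 11: B@(2,1) -> caps B=0 W=2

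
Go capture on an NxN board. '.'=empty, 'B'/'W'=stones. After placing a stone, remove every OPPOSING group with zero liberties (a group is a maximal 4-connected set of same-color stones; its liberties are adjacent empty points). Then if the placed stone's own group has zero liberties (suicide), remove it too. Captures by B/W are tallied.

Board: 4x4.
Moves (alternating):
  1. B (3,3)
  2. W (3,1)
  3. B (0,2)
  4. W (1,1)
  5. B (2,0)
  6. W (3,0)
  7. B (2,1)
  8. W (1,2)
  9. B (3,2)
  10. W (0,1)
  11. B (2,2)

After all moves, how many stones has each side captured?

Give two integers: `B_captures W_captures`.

Answer: 2 0

Derivation:
Move 1: B@(3,3) -> caps B=0 W=0
Move 2: W@(3,1) -> caps B=0 W=0
Move 3: B@(0,2) -> caps B=0 W=0
Move 4: W@(1,1) -> caps B=0 W=0
Move 5: B@(2,0) -> caps B=0 W=0
Move 6: W@(3,0) -> caps B=0 W=0
Move 7: B@(2,1) -> caps B=0 W=0
Move 8: W@(1,2) -> caps B=0 W=0
Move 9: B@(3,2) -> caps B=2 W=0
Move 10: W@(0,1) -> caps B=2 W=0
Move 11: B@(2,2) -> caps B=2 W=0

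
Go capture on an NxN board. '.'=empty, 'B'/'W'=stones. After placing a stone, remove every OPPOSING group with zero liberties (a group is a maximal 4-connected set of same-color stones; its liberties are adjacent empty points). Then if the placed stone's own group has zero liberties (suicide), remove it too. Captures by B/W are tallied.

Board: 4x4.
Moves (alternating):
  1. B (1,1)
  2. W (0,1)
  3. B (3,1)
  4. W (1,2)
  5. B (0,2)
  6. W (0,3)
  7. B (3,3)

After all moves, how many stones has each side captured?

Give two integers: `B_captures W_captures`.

Answer: 0 1

Derivation:
Move 1: B@(1,1) -> caps B=0 W=0
Move 2: W@(0,1) -> caps B=0 W=0
Move 3: B@(3,1) -> caps B=0 W=0
Move 4: W@(1,2) -> caps B=0 W=0
Move 5: B@(0,2) -> caps B=0 W=0
Move 6: W@(0,3) -> caps B=0 W=1
Move 7: B@(3,3) -> caps B=0 W=1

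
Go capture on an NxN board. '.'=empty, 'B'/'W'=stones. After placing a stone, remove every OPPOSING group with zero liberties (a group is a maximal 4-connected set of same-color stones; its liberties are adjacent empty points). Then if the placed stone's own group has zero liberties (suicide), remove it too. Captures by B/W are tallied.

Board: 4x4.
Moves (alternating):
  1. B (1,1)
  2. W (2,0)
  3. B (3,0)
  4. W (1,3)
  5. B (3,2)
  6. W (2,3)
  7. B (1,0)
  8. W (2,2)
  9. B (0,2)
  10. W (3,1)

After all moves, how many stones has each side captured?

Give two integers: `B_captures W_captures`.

Move 1: B@(1,1) -> caps B=0 W=0
Move 2: W@(2,0) -> caps B=0 W=0
Move 3: B@(3,0) -> caps B=0 W=0
Move 4: W@(1,3) -> caps B=0 W=0
Move 5: B@(3,2) -> caps B=0 W=0
Move 6: W@(2,3) -> caps B=0 W=0
Move 7: B@(1,0) -> caps B=0 W=0
Move 8: W@(2,2) -> caps B=0 W=0
Move 9: B@(0,2) -> caps B=0 W=0
Move 10: W@(3,1) -> caps B=0 W=1

Answer: 0 1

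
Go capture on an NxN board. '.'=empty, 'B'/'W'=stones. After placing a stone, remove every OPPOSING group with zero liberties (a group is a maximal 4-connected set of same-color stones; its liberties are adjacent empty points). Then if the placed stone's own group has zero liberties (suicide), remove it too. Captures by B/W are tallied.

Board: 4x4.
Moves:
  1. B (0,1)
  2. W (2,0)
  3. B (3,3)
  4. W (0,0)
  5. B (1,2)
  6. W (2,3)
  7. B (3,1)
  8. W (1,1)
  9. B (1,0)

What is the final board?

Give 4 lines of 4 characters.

Answer: .B..
BWB.
W..W
.B.B

Derivation:
Move 1: B@(0,1) -> caps B=0 W=0
Move 2: W@(2,0) -> caps B=0 W=0
Move 3: B@(3,3) -> caps B=0 W=0
Move 4: W@(0,0) -> caps B=0 W=0
Move 5: B@(1,2) -> caps B=0 W=0
Move 6: W@(2,3) -> caps B=0 W=0
Move 7: B@(3,1) -> caps B=0 W=0
Move 8: W@(1,1) -> caps B=0 W=0
Move 9: B@(1,0) -> caps B=1 W=0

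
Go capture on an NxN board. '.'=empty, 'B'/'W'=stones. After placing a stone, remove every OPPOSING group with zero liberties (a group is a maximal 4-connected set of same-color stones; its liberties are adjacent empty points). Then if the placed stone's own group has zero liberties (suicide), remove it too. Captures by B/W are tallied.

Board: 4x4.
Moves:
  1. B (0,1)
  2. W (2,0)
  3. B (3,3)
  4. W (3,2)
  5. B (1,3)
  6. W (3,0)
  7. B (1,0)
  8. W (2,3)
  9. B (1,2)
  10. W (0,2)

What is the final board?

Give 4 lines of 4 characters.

Answer: .BW.
B.BB
W..W
W.W.

Derivation:
Move 1: B@(0,1) -> caps B=0 W=0
Move 2: W@(2,0) -> caps B=0 W=0
Move 3: B@(3,3) -> caps B=0 W=0
Move 4: W@(3,2) -> caps B=0 W=0
Move 5: B@(1,3) -> caps B=0 W=0
Move 6: W@(3,0) -> caps B=0 W=0
Move 7: B@(1,0) -> caps B=0 W=0
Move 8: W@(2,3) -> caps B=0 W=1
Move 9: B@(1,2) -> caps B=0 W=1
Move 10: W@(0,2) -> caps B=0 W=1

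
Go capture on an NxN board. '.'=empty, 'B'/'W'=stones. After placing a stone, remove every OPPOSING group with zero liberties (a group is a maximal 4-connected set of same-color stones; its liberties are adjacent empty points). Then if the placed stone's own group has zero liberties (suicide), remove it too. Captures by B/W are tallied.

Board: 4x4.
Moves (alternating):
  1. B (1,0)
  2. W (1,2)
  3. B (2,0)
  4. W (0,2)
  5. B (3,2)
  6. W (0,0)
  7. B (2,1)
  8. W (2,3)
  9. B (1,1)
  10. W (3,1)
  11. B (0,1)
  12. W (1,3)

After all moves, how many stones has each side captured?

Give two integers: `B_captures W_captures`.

Move 1: B@(1,0) -> caps B=0 W=0
Move 2: W@(1,2) -> caps B=0 W=0
Move 3: B@(2,0) -> caps B=0 W=0
Move 4: W@(0,2) -> caps B=0 W=0
Move 5: B@(3,2) -> caps B=0 W=0
Move 6: W@(0,0) -> caps B=0 W=0
Move 7: B@(2,1) -> caps B=0 W=0
Move 8: W@(2,3) -> caps B=0 W=0
Move 9: B@(1,1) -> caps B=0 W=0
Move 10: W@(3,1) -> caps B=0 W=0
Move 11: B@(0,1) -> caps B=1 W=0
Move 12: W@(1,3) -> caps B=1 W=0

Answer: 1 0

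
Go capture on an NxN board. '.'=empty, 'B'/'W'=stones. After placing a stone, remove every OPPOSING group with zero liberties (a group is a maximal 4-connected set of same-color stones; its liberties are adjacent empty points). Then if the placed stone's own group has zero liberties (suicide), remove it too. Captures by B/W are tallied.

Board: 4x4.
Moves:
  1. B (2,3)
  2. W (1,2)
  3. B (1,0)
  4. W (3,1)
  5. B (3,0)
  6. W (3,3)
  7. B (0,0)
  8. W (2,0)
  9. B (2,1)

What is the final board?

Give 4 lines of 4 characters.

Move 1: B@(2,3) -> caps B=0 W=0
Move 2: W@(1,2) -> caps B=0 W=0
Move 3: B@(1,0) -> caps B=0 W=0
Move 4: W@(3,1) -> caps B=0 W=0
Move 5: B@(3,0) -> caps B=0 W=0
Move 6: W@(3,3) -> caps B=0 W=0
Move 7: B@(0,0) -> caps B=0 W=0
Move 8: W@(2,0) -> caps B=0 W=1
Move 9: B@(2,1) -> caps B=0 W=1

Answer: B...
B.W.
WB.B
.W.W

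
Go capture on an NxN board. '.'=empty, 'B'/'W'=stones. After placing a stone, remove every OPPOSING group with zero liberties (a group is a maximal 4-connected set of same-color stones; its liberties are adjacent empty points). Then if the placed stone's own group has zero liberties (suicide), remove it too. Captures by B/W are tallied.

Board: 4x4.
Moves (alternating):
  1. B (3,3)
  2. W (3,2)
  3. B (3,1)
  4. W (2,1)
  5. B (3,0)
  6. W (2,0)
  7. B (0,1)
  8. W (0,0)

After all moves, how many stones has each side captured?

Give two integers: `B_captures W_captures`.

Answer: 0 2

Derivation:
Move 1: B@(3,3) -> caps B=0 W=0
Move 2: W@(3,2) -> caps B=0 W=0
Move 3: B@(3,1) -> caps B=0 W=0
Move 4: W@(2,1) -> caps B=0 W=0
Move 5: B@(3,0) -> caps B=0 W=0
Move 6: W@(2,0) -> caps B=0 W=2
Move 7: B@(0,1) -> caps B=0 W=2
Move 8: W@(0,0) -> caps B=0 W=2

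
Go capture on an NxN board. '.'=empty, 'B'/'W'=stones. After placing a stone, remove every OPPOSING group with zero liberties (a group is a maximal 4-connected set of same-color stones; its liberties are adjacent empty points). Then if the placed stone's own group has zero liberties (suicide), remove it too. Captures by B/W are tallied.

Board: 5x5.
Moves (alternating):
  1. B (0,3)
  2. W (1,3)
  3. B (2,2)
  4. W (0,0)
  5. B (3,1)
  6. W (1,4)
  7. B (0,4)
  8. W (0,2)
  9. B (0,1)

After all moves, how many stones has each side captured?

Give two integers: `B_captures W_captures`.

Answer: 0 2

Derivation:
Move 1: B@(0,3) -> caps B=0 W=0
Move 2: W@(1,3) -> caps B=0 W=0
Move 3: B@(2,2) -> caps B=0 W=0
Move 4: W@(0,0) -> caps B=0 W=0
Move 5: B@(3,1) -> caps B=0 W=0
Move 6: W@(1,4) -> caps B=0 W=0
Move 7: B@(0,4) -> caps B=0 W=0
Move 8: W@(0,2) -> caps B=0 W=2
Move 9: B@(0,1) -> caps B=0 W=2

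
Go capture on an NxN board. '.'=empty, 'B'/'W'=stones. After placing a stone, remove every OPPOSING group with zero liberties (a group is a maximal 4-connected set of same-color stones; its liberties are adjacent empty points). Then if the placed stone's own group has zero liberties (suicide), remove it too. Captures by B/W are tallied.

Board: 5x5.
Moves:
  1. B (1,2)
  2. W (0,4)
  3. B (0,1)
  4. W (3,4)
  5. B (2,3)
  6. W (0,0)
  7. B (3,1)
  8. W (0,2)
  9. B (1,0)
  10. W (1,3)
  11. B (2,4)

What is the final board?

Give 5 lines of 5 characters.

Answer: .BW.W
B.BW.
...BB
.B..W
.....

Derivation:
Move 1: B@(1,2) -> caps B=0 W=0
Move 2: W@(0,4) -> caps B=0 W=0
Move 3: B@(0,1) -> caps B=0 W=0
Move 4: W@(3,4) -> caps B=0 W=0
Move 5: B@(2,3) -> caps B=0 W=0
Move 6: W@(0,0) -> caps B=0 W=0
Move 7: B@(3,1) -> caps B=0 W=0
Move 8: W@(0,2) -> caps B=0 W=0
Move 9: B@(1,0) -> caps B=1 W=0
Move 10: W@(1,3) -> caps B=1 W=0
Move 11: B@(2,4) -> caps B=1 W=0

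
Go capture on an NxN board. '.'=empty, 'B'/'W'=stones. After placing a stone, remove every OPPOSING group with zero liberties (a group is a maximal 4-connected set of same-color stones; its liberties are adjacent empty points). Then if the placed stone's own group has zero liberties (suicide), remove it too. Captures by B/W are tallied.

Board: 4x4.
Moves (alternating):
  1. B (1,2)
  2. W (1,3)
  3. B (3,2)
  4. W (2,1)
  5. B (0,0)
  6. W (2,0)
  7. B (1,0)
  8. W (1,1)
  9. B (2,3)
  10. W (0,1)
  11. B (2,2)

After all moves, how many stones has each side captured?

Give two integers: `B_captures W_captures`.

Move 1: B@(1,2) -> caps B=0 W=0
Move 2: W@(1,3) -> caps B=0 W=0
Move 3: B@(3,2) -> caps B=0 W=0
Move 4: W@(2,1) -> caps B=0 W=0
Move 5: B@(0,0) -> caps B=0 W=0
Move 6: W@(2,0) -> caps B=0 W=0
Move 7: B@(1,0) -> caps B=0 W=0
Move 8: W@(1,1) -> caps B=0 W=0
Move 9: B@(2,3) -> caps B=0 W=0
Move 10: W@(0,1) -> caps B=0 W=2
Move 11: B@(2,2) -> caps B=0 W=2

Answer: 0 2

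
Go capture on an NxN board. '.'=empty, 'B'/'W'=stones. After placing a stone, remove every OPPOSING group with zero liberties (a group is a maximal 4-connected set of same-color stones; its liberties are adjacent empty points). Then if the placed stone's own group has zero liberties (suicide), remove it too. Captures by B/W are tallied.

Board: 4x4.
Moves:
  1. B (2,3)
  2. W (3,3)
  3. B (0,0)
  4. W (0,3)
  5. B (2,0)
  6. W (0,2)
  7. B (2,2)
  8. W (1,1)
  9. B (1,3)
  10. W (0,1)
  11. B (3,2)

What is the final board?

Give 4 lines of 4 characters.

Answer: BWWW
.W.B
B.BB
..B.

Derivation:
Move 1: B@(2,3) -> caps B=0 W=0
Move 2: W@(3,3) -> caps B=0 W=0
Move 3: B@(0,0) -> caps B=0 W=0
Move 4: W@(0,3) -> caps B=0 W=0
Move 5: B@(2,0) -> caps B=0 W=0
Move 6: W@(0,2) -> caps B=0 W=0
Move 7: B@(2,2) -> caps B=0 W=0
Move 8: W@(1,1) -> caps B=0 W=0
Move 9: B@(1,3) -> caps B=0 W=0
Move 10: W@(0,1) -> caps B=0 W=0
Move 11: B@(3,2) -> caps B=1 W=0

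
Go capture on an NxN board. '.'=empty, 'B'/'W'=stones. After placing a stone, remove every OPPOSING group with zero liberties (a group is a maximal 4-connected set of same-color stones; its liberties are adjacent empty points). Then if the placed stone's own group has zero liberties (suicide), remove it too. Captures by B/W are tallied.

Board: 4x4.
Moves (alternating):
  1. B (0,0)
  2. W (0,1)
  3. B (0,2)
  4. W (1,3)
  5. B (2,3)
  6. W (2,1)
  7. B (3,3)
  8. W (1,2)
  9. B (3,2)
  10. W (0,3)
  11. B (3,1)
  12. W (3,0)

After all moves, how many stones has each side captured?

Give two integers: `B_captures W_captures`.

Answer: 0 1

Derivation:
Move 1: B@(0,0) -> caps B=0 W=0
Move 2: W@(0,1) -> caps B=0 W=0
Move 3: B@(0,2) -> caps B=0 W=0
Move 4: W@(1,3) -> caps B=0 W=0
Move 5: B@(2,3) -> caps B=0 W=0
Move 6: W@(2,1) -> caps B=0 W=0
Move 7: B@(3,3) -> caps B=0 W=0
Move 8: W@(1,2) -> caps B=0 W=0
Move 9: B@(3,2) -> caps B=0 W=0
Move 10: W@(0,3) -> caps B=0 W=1
Move 11: B@(3,1) -> caps B=0 W=1
Move 12: W@(3,0) -> caps B=0 W=1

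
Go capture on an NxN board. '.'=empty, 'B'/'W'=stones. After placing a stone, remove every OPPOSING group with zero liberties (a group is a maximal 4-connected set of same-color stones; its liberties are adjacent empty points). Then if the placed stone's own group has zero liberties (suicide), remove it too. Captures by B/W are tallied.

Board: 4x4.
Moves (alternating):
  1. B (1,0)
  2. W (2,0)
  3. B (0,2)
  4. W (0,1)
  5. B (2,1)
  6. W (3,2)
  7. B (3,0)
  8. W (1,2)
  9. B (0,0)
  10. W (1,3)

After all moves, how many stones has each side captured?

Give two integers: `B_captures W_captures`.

Answer: 1 0

Derivation:
Move 1: B@(1,0) -> caps B=0 W=0
Move 2: W@(2,0) -> caps B=0 W=0
Move 3: B@(0,2) -> caps B=0 W=0
Move 4: W@(0,1) -> caps B=0 W=0
Move 5: B@(2,1) -> caps B=0 W=0
Move 6: W@(3,2) -> caps B=0 W=0
Move 7: B@(3,0) -> caps B=1 W=0
Move 8: W@(1,2) -> caps B=1 W=0
Move 9: B@(0,0) -> caps B=1 W=0
Move 10: W@(1,3) -> caps B=1 W=0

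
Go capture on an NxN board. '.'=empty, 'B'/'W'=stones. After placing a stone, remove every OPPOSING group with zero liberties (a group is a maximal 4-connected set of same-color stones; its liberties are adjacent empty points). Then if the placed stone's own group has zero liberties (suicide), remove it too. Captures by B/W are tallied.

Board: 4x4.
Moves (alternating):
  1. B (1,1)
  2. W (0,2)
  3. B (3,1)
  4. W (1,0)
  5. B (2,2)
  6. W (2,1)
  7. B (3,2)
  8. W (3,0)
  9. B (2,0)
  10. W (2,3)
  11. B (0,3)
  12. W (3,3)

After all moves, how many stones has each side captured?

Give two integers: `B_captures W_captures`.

Move 1: B@(1,1) -> caps B=0 W=0
Move 2: W@(0,2) -> caps B=0 W=0
Move 3: B@(3,1) -> caps B=0 W=0
Move 4: W@(1,0) -> caps B=0 W=0
Move 5: B@(2,2) -> caps B=0 W=0
Move 6: W@(2,1) -> caps B=0 W=0
Move 7: B@(3,2) -> caps B=0 W=0
Move 8: W@(3,0) -> caps B=0 W=0
Move 9: B@(2,0) -> caps B=2 W=0
Move 10: W@(2,3) -> caps B=2 W=0
Move 11: B@(0,3) -> caps B=2 W=0
Move 12: W@(3,3) -> caps B=2 W=0

Answer: 2 0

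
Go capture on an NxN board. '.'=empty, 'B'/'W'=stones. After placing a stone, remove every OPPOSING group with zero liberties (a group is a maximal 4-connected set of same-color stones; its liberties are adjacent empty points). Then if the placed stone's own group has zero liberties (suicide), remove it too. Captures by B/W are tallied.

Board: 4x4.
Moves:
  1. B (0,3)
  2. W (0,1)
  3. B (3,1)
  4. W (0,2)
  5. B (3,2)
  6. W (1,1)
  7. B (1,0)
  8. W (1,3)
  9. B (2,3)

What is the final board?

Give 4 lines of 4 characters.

Move 1: B@(0,3) -> caps B=0 W=0
Move 2: W@(0,1) -> caps B=0 W=0
Move 3: B@(3,1) -> caps B=0 W=0
Move 4: W@(0,2) -> caps B=0 W=0
Move 5: B@(3,2) -> caps B=0 W=0
Move 6: W@(1,1) -> caps B=0 W=0
Move 7: B@(1,0) -> caps B=0 W=0
Move 8: W@(1,3) -> caps B=0 W=1
Move 9: B@(2,3) -> caps B=0 W=1

Answer: .WW.
BW.W
...B
.BB.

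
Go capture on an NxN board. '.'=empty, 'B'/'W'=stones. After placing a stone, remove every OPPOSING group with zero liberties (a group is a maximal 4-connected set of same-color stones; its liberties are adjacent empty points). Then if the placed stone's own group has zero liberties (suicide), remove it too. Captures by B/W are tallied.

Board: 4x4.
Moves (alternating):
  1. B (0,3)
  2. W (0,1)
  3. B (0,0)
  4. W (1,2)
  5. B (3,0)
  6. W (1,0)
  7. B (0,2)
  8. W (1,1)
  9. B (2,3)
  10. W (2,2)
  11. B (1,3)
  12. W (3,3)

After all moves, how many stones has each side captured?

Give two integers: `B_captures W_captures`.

Answer: 0 5

Derivation:
Move 1: B@(0,3) -> caps B=0 W=0
Move 2: W@(0,1) -> caps B=0 W=0
Move 3: B@(0,0) -> caps B=0 W=0
Move 4: W@(1,2) -> caps B=0 W=0
Move 5: B@(3,0) -> caps B=0 W=0
Move 6: W@(1,0) -> caps B=0 W=1
Move 7: B@(0,2) -> caps B=0 W=1
Move 8: W@(1,1) -> caps B=0 W=1
Move 9: B@(2,3) -> caps B=0 W=1
Move 10: W@(2,2) -> caps B=0 W=1
Move 11: B@(1,3) -> caps B=0 W=1
Move 12: W@(3,3) -> caps B=0 W=5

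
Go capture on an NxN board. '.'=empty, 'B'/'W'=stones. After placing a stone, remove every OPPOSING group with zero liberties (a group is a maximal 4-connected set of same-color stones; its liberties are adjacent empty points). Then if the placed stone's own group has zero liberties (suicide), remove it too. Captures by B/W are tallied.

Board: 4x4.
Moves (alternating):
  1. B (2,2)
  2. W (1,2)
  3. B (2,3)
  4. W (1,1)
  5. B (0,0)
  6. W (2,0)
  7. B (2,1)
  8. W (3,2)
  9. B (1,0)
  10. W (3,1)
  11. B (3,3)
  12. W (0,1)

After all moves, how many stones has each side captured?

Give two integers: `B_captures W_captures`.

Move 1: B@(2,2) -> caps B=0 W=0
Move 2: W@(1,2) -> caps B=0 W=0
Move 3: B@(2,3) -> caps B=0 W=0
Move 4: W@(1,1) -> caps B=0 W=0
Move 5: B@(0,0) -> caps B=0 W=0
Move 6: W@(2,0) -> caps B=0 W=0
Move 7: B@(2,1) -> caps B=0 W=0
Move 8: W@(3,2) -> caps B=0 W=0
Move 9: B@(1,0) -> caps B=0 W=0
Move 10: W@(3,1) -> caps B=0 W=0
Move 11: B@(3,3) -> caps B=0 W=0
Move 12: W@(0,1) -> caps B=0 W=2

Answer: 0 2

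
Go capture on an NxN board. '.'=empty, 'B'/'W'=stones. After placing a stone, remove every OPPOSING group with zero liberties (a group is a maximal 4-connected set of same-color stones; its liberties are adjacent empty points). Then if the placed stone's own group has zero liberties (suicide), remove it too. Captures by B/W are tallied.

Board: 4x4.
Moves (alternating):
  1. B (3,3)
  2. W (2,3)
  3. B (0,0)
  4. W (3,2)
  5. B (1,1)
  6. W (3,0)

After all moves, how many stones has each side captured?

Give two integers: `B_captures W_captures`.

Move 1: B@(3,3) -> caps B=0 W=0
Move 2: W@(2,3) -> caps B=0 W=0
Move 3: B@(0,0) -> caps B=0 W=0
Move 4: W@(3,2) -> caps B=0 W=1
Move 5: B@(1,1) -> caps B=0 W=1
Move 6: W@(3,0) -> caps B=0 W=1

Answer: 0 1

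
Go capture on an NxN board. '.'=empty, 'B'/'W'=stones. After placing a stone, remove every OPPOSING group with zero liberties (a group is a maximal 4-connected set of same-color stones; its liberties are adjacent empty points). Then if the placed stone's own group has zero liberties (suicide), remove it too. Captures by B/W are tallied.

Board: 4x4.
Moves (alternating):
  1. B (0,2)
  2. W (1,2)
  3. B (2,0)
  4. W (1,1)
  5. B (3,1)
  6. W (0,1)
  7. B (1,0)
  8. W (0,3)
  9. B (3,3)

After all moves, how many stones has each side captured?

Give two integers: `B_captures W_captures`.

Move 1: B@(0,2) -> caps B=0 W=0
Move 2: W@(1,2) -> caps B=0 W=0
Move 3: B@(2,0) -> caps B=0 W=0
Move 4: W@(1,1) -> caps B=0 W=0
Move 5: B@(3,1) -> caps B=0 W=0
Move 6: W@(0,1) -> caps B=0 W=0
Move 7: B@(1,0) -> caps B=0 W=0
Move 8: W@(0,3) -> caps B=0 W=1
Move 9: B@(3,3) -> caps B=0 W=1

Answer: 0 1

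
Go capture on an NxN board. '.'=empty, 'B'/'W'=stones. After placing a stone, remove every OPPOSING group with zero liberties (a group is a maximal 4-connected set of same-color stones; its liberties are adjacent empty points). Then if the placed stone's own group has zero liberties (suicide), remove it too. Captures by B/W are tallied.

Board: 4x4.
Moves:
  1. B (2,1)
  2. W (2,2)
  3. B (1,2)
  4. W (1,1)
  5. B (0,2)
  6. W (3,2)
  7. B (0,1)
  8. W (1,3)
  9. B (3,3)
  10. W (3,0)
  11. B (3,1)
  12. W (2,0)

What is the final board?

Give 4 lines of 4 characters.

Answer: .BB.
.WBW
W.W.
W.WB

Derivation:
Move 1: B@(2,1) -> caps B=0 W=0
Move 2: W@(2,2) -> caps B=0 W=0
Move 3: B@(1,2) -> caps B=0 W=0
Move 4: W@(1,1) -> caps B=0 W=0
Move 5: B@(0,2) -> caps B=0 W=0
Move 6: W@(3,2) -> caps B=0 W=0
Move 7: B@(0,1) -> caps B=0 W=0
Move 8: W@(1,3) -> caps B=0 W=0
Move 9: B@(3,3) -> caps B=0 W=0
Move 10: W@(3,0) -> caps B=0 W=0
Move 11: B@(3,1) -> caps B=0 W=0
Move 12: W@(2,0) -> caps B=0 W=2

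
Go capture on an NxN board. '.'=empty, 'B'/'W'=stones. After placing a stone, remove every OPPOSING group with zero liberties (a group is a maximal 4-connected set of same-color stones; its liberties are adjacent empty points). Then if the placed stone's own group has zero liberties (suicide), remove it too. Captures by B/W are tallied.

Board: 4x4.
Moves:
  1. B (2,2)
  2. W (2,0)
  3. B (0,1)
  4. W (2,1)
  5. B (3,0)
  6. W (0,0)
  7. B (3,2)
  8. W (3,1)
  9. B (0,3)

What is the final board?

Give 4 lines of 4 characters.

Move 1: B@(2,2) -> caps B=0 W=0
Move 2: W@(2,0) -> caps B=0 W=0
Move 3: B@(0,1) -> caps B=0 W=0
Move 4: W@(2,1) -> caps B=0 W=0
Move 5: B@(3,0) -> caps B=0 W=0
Move 6: W@(0,0) -> caps B=0 W=0
Move 7: B@(3,2) -> caps B=0 W=0
Move 8: W@(3,1) -> caps B=0 W=1
Move 9: B@(0,3) -> caps B=0 W=1

Answer: WB.B
....
WWB.
.WB.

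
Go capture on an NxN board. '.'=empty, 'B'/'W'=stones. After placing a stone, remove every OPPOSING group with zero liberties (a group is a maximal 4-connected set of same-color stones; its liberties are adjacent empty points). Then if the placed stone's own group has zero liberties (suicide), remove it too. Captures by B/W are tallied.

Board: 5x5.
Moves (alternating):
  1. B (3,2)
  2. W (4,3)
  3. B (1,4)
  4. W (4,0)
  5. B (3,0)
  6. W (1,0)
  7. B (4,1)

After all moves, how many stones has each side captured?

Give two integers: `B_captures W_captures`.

Answer: 1 0

Derivation:
Move 1: B@(3,2) -> caps B=0 W=0
Move 2: W@(4,3) -> caps B=0 W=0
Move 3: B@(1,4) -> caps B=0 W=0
Move 4: W@(4,0) -> caps B=0 W=0
Move 5: B@(3,0) -> caps B=0 W=0
Move 6: W@(1,0) -> caps B=0 W=0
Move 7: B@(4,1) -> caps B=1 W=0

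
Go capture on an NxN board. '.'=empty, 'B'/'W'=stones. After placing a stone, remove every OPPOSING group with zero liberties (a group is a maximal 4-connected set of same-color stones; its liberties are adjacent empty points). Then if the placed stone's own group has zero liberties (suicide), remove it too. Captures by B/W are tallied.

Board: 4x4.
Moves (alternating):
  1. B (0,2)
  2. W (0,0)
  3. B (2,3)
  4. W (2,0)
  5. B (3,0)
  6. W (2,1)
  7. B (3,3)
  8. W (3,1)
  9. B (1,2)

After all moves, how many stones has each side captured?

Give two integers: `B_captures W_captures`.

Move 1: B@(0,2) -> caps B=0 W=0
Move 2: W@(0,0) -> caps B=0 W=0
Move 3: B@(2,3) -> caps B=0 W=0
Move 4: W@(2,0) -> caps B=0 W=0
Move 5: B@(3,0) -> caps B=0 W=0
Move 6: W@(2,1) -> caps B=0 W=0
Move 7: B@(3,3) -> caps B=0 W=0
Move 8: W@(3,1) -> caps B=0 W=1
Move 9: B@(1,2) -> caps B=0 W=1

Answer: 0 1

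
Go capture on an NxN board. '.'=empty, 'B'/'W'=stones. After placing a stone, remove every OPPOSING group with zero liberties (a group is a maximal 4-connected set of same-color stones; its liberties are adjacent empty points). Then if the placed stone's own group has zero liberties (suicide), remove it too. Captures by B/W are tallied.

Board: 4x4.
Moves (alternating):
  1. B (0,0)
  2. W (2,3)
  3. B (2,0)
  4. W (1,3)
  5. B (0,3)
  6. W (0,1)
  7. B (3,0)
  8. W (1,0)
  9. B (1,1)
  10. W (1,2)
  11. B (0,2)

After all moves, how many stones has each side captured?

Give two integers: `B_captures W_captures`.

Answer: 0 1

Derivation:
Move 1: B@(0,0) -> caps B=0 W=0
Move 2: W@(2,3) -> caps B=0 W=0
Move 3: B@(2,0) -> caps B=0 W=0
Move 4: W@(1,3) -> caps B=0 W=0
Move 5: B@(0,3) -> caps B=0 W=0
Move 6: W@(0,1) -> caps B=0 W=0
Move 7: B@(3,0) -> caps B=0 W=0
Move 8: W@(1,0) -> caps B=0 W=1
Move 9: B@(1,1) -> caps B=0 W=1
Move 10: W@(1,2) -> caps B=0 W=1
Move 11: B@(0,2) -> caps B=0 W=1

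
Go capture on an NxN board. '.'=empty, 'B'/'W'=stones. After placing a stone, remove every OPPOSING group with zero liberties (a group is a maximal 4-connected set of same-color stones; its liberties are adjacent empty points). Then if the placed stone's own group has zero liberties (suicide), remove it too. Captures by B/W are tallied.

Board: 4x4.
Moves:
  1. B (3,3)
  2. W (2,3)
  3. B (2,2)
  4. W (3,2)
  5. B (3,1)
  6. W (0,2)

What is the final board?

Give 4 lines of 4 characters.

Move 1: B@(3,3) -> caps B=0 W=0
Move 2: W@(2,3) -> caps B=0 W=0
Move 3: B@(2,2) -> caps B=0 W=0
Move 4: W@(3,2) -> caps B=0 W=1
Move 5: B@(3,1) -> caps B=0 W=1
Move 6: W@(0,2) -> caps B=0 W=1

Answer: ..W.
....
..BW
.BW.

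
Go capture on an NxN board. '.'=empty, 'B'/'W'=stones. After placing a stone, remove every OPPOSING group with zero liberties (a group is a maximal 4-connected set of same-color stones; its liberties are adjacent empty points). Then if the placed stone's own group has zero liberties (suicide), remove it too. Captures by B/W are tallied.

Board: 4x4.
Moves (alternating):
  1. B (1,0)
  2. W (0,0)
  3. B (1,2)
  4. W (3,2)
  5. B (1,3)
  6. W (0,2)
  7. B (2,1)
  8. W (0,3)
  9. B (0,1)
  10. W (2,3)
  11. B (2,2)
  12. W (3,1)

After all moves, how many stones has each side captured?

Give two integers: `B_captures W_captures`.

Answer: 3 0

Derivation:
Move 1: B@(1,0) -> caps B=0 W=0
Move 2: W@(0,0) -> caps B=0 W=0
Move 3: B@(1,2) -> caps B=0 W=0
Move 4: W@(3,2) -> caps B=0 W=0
Move 5: B@(1,3) -> caps B=0 W=0
Move 6: W@(0,2) -> caps B=0 W=0
Move 7: B@(2,1) -> caps B=0 W=0
Move 8: W@(0,3) -> caps B=0 W=0
Move 9: B@(0,1) -> caps B=3 W=0
Move 10: W@(2,3) -> caps B=3 W=0
Move 11: B@(2,2) -> caps B=3 W=0
Move 12: W@(3,1) -> caps B=3 W=0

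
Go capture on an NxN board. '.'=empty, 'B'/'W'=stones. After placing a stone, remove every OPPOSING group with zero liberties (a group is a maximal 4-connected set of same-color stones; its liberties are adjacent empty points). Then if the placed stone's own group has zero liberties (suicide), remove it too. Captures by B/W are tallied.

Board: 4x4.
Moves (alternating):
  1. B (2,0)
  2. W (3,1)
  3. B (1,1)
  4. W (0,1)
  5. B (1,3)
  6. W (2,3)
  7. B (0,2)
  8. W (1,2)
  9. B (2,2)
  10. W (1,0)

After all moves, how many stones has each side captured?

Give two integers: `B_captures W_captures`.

Move 1: B@(2,0) -> caps B=0 W=0
Move 2: W@(3,1) -> caps B=0 W=0
Move 3: B@(1,1) -> caps B=0 W=0
Move 4: W@(0,1) -> caps B=0 W=0
Move 5: B@(1,3) -> caps B=0 W=0
Move 6: W@(2,3) -> caps B=0 W=0
Move 7: B@(0,2) -> caps B=0 W=0
Move 8: W@(1,2) -> caps B=0 W=0
Move 9: B@(2,2) -> caps B=1 W=0
Move 10: W@(1,0) -> caps B=1 W=0

Answer: 1 0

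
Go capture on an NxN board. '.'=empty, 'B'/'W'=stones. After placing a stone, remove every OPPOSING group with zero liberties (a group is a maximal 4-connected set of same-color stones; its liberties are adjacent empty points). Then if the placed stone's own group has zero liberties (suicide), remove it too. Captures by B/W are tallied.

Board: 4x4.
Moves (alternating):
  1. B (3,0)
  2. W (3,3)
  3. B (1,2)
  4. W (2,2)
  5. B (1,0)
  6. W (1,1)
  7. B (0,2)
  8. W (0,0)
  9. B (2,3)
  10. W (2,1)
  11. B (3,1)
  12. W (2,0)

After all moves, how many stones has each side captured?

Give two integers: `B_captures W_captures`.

Move 1: B@(3,0) -> caps B=0 W=0
Move 2: W@(3,3) -> caps B=0 W=0
Move 3: B@(1,2) -> caps B=0 W=0
Move 4: W@(2,2) -> caps B=0 W=0
Move 5: B@(1,0) -> caps B=0 W=0
Move 6: W@(1,1) -> caps B=0 W=0
Move 7: B@(0,2) -> caps B=0 W=0
Move 8: W@(0,0) -> caps B=0 W=0
Move 9: B@(2,3) -> caps B=0 W=0
Move 10: W@(2,1) -> caps B=0 W=0
Move 11: B@(3,1) -> caps B=0 W=0
Move 12: W@(2,0) -> caps B=0 W=1

Answer: 0 1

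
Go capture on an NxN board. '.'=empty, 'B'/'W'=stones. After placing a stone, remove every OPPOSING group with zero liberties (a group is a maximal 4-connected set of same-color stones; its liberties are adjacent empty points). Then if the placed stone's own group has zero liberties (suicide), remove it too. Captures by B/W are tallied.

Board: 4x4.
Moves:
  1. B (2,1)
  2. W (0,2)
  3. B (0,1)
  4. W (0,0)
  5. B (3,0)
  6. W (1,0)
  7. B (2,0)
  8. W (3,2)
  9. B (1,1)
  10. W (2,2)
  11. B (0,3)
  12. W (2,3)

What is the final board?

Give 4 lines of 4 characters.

Answer: .BWB
.B..
BBWW
B.W.

Derivation:
Move 1: B@(2,1) -> caps B=0 W=0
Move 2: W@(0,2) -> caps B=0 W=0
Move 3: B@(0,1) -> caps B=0 W=0
Move 4: W@(0,0) -> caps B=0 W=0
Move 5: B@(3,0) -> caps B=0 W=0
Move 6: W@(1,0) -> caps B=0 W=0
Move 7: B@(2,0) -> caps B=0 W=0
Move 8: W@(3,2) -> caps B=0 W=0
Move 9: B@(1,1) -> caps B=2 W=0
Move 10: W@(2,2) -> caps B=2 W=0
Move 11: B@(0,3) -> caps B=2 W=0
Move 12: W@(2,3) -> caps B=2 W=0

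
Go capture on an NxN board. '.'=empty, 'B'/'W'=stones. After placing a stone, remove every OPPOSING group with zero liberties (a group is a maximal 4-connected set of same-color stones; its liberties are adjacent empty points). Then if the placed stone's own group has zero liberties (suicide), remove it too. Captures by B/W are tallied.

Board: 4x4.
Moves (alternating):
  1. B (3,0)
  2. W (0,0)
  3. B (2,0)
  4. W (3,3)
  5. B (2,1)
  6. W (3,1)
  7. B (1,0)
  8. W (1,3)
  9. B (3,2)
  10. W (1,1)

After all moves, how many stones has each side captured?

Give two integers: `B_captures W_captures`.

Answer: 1 0

Derivation:
Move 1: B@(3,0) -> caps B=0 W=0
Move 2: W@(0,0) -> caps B=0 W=0
Move 3: B@(2,0) -> caps B=0 W=0
Move 4: W@(3,3) -> caps B=0 W=0
Move 5: B@(2,1) -> caps B=0 W=0
Move 6: W@(3,1) -> caps B=0 W=0
Move 7: B@(1,0) -> caps B=0 W=0
Move 8: W@(1,3) -> caps B=0 W=0
Move 9: B@(3,2) -> caps B=1 W=0
Move 10: W@(1,1) -> caps B=1 W=0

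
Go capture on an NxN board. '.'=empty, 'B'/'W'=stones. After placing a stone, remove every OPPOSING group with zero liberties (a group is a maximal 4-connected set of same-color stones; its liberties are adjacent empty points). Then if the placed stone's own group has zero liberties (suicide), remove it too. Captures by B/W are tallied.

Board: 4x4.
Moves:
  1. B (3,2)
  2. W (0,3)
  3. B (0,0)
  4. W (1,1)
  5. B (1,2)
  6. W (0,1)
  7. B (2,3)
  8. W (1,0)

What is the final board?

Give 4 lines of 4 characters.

Answer: .W.W
WWB.
...B
..B.

Derivation:
Move 1: B@(3,2) -> caps B=0 W=0
Move 2: W@(0,3) -> caps B=0 W=0
Move 3: B@(0,0) -> caps B=0 W=0
Move 4: W@(1,1) -> caps B=0 W=0
Move 5: B@(1,2) -> caps B=0 W=0
Move 6: W@(0,1) -> caps B=0 W=0
Move 7: B@(2,3) -> caps B=0 W=0
Move 8: W@(1,0) -> caps B=0 W=1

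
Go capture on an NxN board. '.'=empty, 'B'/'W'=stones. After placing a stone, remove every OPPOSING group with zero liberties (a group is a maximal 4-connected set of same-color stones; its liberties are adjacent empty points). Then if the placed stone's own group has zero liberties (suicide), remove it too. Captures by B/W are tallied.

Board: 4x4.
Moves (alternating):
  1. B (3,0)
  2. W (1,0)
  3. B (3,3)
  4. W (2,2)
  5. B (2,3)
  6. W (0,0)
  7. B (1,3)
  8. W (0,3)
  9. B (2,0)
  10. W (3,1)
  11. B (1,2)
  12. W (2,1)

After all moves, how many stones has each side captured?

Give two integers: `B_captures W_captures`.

Answer: 0 2

Derivation:
Move 1: B@(3,0) -> caps B=0 W=0
Move 2: W@(1,0) -> caps B=0 W=0
Move 3: B@(3,3) -> caps B=0 W=0
Move 4: W@(2,2) -> caps B=0 W=0
Move 5: B@(2,3) -> caps B=0 W=0
Move 6: W@(0,0) -> caps B=0 W=0
Move 7: B@(1,3) -> caps B=0 W=0
Move 8: W@(0,3) -> caps B=0 W=0
Move 9: B@(2,0) -> caps B=0 W=0
Move 10: W@(3,1) -> caps B=0 W=0
Move 11: B@(1,2) -> caps B=0 W=0
Move 12: W@(2,1) -> caps B=0 W=2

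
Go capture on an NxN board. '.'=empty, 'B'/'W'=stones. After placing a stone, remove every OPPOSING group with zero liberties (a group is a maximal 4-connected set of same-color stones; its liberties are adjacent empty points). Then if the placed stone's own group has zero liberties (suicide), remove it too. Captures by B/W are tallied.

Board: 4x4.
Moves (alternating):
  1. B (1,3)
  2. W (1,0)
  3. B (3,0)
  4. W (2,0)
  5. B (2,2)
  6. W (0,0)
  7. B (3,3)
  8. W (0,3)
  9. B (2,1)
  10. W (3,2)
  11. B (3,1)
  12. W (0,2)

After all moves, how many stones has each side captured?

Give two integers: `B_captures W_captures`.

Answer: 1 0

Derivation:
Move 1: B@(1,3) -> caps B=0 W=0
Move 2: W@(1,0) -> caps B=0 W=0
Move 3: B@(3,0) -> caps B=0 W=0
Move 4: W@(2,0) -> caps B=0 W=0
Move 5: B@(2,2) -> caps B=0 W=0
Move 6: W@(0,0) -> caps B=0 W=0
Move 7: B@(3,3) -> caps B=0 W=0
Move 8: W@(0,3) -> caps B=0 W=0
Move 9: B@(2,1) -> caps B=0 W=0
Move 10: W@(3,2) -> caps B=0 W=0
Move 11: B@(3,1) -> caps B=1 W=0
Move 12: W@(0,2) -> caps B=1 W=0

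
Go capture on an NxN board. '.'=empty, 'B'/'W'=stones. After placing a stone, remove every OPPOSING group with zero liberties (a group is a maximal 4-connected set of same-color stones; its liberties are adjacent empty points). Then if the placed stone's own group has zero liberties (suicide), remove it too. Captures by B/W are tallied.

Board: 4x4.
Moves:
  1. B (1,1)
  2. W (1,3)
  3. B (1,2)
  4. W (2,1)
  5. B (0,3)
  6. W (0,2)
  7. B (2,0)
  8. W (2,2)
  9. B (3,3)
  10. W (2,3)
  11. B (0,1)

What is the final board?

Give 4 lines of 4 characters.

Move 1: B@(1,1) -> caps B=0 W=0
Move 2: W@(1,3) -> caps B=0 W=0
Move 3: B@(1,2) -> caps B=0 W=0
Move 4: W@(2,1) -> caps B=0 W=0
Move 5: B@(0,3) -> caps B=0 W=0
Move 6: W@(0,2) -> caps B=0 W=1
Move 7: B@(2,0) -> caps B=0 W=1
Move 8: W@(2,2) -> caps B=0 W=1
Move 9: B@(3,3) -> caps B=0 W=1
Move 10: W@(2,3) -> caps B=0 W=1
Move 11: B@(0,1) -> caps B=0 W=1

Answer: .BW.
.BBW
BWWW
...B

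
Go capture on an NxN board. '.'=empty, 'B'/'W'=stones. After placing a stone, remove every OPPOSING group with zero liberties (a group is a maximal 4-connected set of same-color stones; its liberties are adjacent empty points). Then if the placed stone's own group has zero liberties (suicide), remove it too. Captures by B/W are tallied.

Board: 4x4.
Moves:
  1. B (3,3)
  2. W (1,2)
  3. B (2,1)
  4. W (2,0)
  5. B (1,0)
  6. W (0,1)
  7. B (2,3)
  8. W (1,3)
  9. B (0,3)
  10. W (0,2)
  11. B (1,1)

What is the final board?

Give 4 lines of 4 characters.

Answer: .WW.
BBWW
WB.B
...B

Derivation:
Move 1: B@(3,3) -> caps B=0 W=0
Move 2: W@(1,2) -> caps B=0 W=0
Move 3: B@(2,1) -> caps B=0 W=0
Move 4: W@(2,0) -> caps B=0 W=0
Move 5: B@(1,0) -> caps B=0 W=0
Move 6: W@(0,1) -> caps B=0 W=0
Move 7: B@(2,3) -> caps B=0 W=0
Move 8: W@(1,3) -> caps B=0 W=0
Move 9: B@(0,3) -> caps B=0 W=0
Move 10: W@(0,2) -> caps B=0 W=1
Move 11: B@(1,1) -> caps B=0 W=1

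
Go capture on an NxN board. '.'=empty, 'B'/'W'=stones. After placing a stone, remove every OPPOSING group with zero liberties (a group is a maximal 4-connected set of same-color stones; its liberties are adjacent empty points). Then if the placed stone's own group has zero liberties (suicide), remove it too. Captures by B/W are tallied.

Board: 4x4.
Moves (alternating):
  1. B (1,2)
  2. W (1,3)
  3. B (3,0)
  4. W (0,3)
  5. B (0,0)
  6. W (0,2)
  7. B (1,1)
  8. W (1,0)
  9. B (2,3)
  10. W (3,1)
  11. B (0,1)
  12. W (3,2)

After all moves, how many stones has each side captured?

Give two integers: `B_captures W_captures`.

Move 1: B@(1,2) -> caps B=0 W=0
Move 2: W@(1,3) -> caps B=0 W=0
Move 3: B@(3,0) -> caps B=0 W=0
Move 4: W@(0,3) -> caps B=0 W=0
Move 5: B@(0,0) -> caps B=0 W=0
Move 6: W@(0,2) -> caps B=0 W=0
Move 7: B@(1,1) -> caps B=0 W=0
Move 8: W@(1,0) -> caps B=0 W=0
Move 9: B@(2,3) -> caps B=0 W=0
Move 10: W@(3,1) -> caps B=0 W=0
Move 11: B@(0,1) -> caps B=3 W=0
Move 12: W@(3,2) -> caps B=3 W=0

Answer: 3 0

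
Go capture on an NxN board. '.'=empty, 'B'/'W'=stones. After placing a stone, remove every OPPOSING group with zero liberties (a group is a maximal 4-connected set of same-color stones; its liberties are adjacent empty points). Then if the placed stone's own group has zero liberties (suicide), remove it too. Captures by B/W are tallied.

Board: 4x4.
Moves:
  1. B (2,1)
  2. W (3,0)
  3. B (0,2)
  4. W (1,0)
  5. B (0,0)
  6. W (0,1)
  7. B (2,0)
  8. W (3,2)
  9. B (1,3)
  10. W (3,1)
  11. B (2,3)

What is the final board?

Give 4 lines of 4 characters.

Answer: .WB.
W..B
BB.B
WWW.

Derivation:
Move 1: B@(2,1) -> caps B=0 W=0
Move 2: W@(3,0) -> caps B=0 W=0
Move 3: B@(0,2) -> caps B=0 W=0
Move 4: W@(1,0) -> caps B=0 W=0
Move 5: B@(0,0) -> caps B=0 W=0
Move 6: W@(0,1) -> caps B=0 W=1
Move 7: B@(2,0) -> caps B=0 W=1
Move 8: W@(3,2) -> caps B=0 W=1
Move 9: B@(1,3) -> caps B=0 W=1
Move 10: W@(3,1) -> caps B=0 W=1
Move 11: B@(2,3) -> caps B=0 W=1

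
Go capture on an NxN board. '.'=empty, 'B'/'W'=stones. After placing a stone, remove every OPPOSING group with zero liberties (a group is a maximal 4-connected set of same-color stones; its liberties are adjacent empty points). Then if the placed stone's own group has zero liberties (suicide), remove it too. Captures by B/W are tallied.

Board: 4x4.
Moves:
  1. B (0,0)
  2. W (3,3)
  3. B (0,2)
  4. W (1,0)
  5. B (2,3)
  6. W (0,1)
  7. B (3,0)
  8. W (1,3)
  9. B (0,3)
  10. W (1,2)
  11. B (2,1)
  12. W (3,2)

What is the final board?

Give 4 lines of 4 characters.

Answer: .W..
W.WW
.B.B
B.WW

Derivation:
Move 1: B@(0,0) -> caps B=0 W=0
Move 2: W@(3,3) -> caps B=0 W=0
Move 3: B@(0,2) -> caps B=0 W=0
Move 4: W@(1,0) -> caps B=0 W=0
Move 5: B@(2,3) -> caps B=0 W=0
Move 6: W@(0,1) -> caps B=0 W=1
Move 7: B@(3,0) -> caps B=0 W=1
Move 8: W@(1,3) -> caps B=0 W=1
Move 9: B@(0,3) -> caps B=0 W=1
Move 10: W@(1,2) -> caps B=0 W=3
Move 11: B@(2,1) -> caps B=0 W=3
Move 12: W@(3,2) -> caps B=0 W=3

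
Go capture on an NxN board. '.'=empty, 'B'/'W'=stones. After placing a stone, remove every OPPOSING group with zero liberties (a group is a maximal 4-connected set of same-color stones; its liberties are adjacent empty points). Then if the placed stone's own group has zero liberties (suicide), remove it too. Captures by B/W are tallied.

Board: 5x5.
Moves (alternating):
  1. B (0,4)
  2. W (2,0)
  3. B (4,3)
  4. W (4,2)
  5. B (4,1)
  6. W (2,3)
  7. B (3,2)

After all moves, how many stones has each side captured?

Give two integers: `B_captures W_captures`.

Answer: 1 0

Derivation:
Move 1: B@(0,4) -> caps B=0 W=0
Move 2: W@(2,0) -> caps B=0 W=0
Move 3: B@(4,3) -> caps B=0 W=0
Move 4: W@(4,2) -> caps B=0 W=0
Move 5: B@(4,1) -> caps B=0 W=0
Move 6: W@(2,3) -> caps B=0 W=0
Move 7: B@(3,2) -> caps B=1 W=0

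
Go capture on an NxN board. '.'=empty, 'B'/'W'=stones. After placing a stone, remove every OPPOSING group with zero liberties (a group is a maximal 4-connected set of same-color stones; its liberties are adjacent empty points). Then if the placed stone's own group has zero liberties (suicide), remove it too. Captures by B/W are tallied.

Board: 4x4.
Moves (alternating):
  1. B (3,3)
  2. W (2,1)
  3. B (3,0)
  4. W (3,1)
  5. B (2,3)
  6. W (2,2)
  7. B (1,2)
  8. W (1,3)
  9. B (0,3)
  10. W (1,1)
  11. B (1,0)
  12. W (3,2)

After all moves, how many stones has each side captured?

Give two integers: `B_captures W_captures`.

Answer: 1 0

Derivation:
Move 1: B@(3,3) -> caps B=0 W=0
Move 2: W@(2,1) -> caps B=0 W=0
Move 3: B@(3,0) -> caps B=0 W=0
Move 4: W@(3,1) -> caps B=0 W=0
Move 5: B@(2,3) -> caps B=0 W=0
Move 6: W@(2,2) -> caps B=0 W=0
Move 7: B@(1,2) -> caps B=0 W=0
Move 8: W@(1,3) -> caps B=0 W=0
Move 9: B@(0,3) -> caps B=1 W=0
Move 10: W@(1,1) -> caps B=1 W=0
Move 11: B@(1,0) -> caps B=1 W=0
Move 12: W@(3,2) -> caps B=1 W=0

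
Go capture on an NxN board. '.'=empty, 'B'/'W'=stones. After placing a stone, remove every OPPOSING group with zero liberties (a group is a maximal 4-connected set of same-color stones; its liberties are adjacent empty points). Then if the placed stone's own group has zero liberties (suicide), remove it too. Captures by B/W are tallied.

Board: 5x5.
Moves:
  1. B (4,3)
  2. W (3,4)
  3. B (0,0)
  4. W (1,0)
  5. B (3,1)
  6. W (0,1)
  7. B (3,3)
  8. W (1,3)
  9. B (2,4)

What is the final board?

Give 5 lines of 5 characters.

Move 1: B@(4,3) -> caps B=0 W=0
Move 2: W@(3,4) -> caps B=0 W=0
Move 3: B@(0,0) -> caps B=0 W=0
Move 4: W@(1,0) -> caps B=0 W=0
Move 5: B@(3,1) -> caps B=0 W=0
Move 6: W@(0,1) -> caps B=0 W=1
Move 7: B@(3,3) -> caps B=0 W=1
Move 8: W@(1,3) -> caps B=0 W=1
Move 9: B@(2,4) -> caps B=0 W=1

Answer: .W...
W..W.
....B
.B.BW
...B.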